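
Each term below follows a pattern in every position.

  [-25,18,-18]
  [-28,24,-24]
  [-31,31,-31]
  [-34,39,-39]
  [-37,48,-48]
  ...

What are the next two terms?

For the first coordinate, −3 each step: -25, -28, -31, -34, -37 → -40 → -43.
For the second coordinate, differences are 6, 7, 8, … (increasing by 1 each time): 18, 24, 31, 39, 48 → 58 → 69.
For the third coordinate, always the negative of the second coordinate: -18, -24, -31, -39, -48 → -58 → -69.
Putting the parts together: [-40,58,-58] and then [-43,69,-69].

[-40,58,-58], [-43,69,-69]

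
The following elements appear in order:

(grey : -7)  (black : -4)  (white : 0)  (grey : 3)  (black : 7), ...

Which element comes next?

Shade — repeats grey → black → white: grey, black, white, grey, black → white.
Second coordinate: alternating steps +3, +4, +3, +4, …; -7, -4, 0, 3, 7 → 10.
So the next element is (white : 10).

(white : 10)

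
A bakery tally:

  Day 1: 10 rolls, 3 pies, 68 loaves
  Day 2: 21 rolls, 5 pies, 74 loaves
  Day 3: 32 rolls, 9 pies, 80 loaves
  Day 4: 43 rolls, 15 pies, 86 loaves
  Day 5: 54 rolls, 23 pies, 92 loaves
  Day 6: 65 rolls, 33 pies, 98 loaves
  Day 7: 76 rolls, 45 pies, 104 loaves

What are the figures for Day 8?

87 rolls, 59 pies, 110 loaves

Rolls — +11 each step: 10, 21, 32, 43, 54, 65, 76 → 87.
Pies: differences are 2, 4, 6, … (increasing by 2 each time), so 3, 5, 9, 15, 23, 33, 45 → 59.
Loaves goes 68, 74, 80, 86, 92, 98, 104 → 110 (+6 each step).
Putting it together: 87 rolls, 59 pies, 110 loaves.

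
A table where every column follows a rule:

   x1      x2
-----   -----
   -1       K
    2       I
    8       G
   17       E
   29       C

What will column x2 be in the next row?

A

Column x2: K, I, G, E, C → A (letters move back 2 places in the alphabet).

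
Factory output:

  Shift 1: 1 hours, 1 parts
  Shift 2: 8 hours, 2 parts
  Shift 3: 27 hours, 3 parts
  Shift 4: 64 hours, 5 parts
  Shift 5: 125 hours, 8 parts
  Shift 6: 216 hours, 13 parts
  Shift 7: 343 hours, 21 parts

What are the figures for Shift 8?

Hours — perfect cubes: 1³, 2³, 3³, …: 1, 8, 27, 64, 125, 216, 343 → 512.
Parts: each term is the sum of the two before it, so 1, 2, 3, 5, 8, 13, 21 → 34.
So the next row is 512 hours, 34 parts.

512 hours, 34 parts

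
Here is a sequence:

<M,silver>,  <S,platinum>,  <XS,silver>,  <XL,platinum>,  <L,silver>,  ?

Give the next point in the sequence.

Size: runs backward through clothing sizes XS→XL; M, S, XS, XL, L → M.
Metal: alternates silver ↔ platinum, so silver, platinum, silver, platinum, silver → platinum.
Combining the parts gives <M,platinum>.

<M,platinum>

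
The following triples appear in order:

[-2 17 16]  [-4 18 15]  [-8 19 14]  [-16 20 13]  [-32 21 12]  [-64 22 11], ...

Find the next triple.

For the first part, ×2 each step: -2, -4, -8, -16, -32, -64 → -128.
Second part: 17, 18, 19, 20, 21, 22 → 23 (+1 each step).
Third part: 16, 15, 14, 13, 12, 11 → 10 (together with the second part always sums to 33).
Putting it together: [-128 23 10].

[-128 23 10]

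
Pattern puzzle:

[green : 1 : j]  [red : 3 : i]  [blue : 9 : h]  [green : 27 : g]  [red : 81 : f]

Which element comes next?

[blue : 243 : e]

Colour — repeats green → red → blue: green, red, blue, green, red → blue.
Second component — ×3 each step: 1, 3, 9, 27, 81 → 243.
Letter: letters move back 1 place in the alphabet, so j, i, h, g, f → e.
Putting it together: [blue : 243 : e].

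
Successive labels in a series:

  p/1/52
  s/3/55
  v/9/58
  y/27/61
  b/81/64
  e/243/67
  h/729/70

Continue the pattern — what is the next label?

k/2187/73

Letter — letters move forward 3 places in the alphabet, wrapping Z→A: p, s, v, y, b, e, h → k.
Second component: 1, 3, 9, 27, 81, 243, 729 → 2187 (×3 each step).
Third component goes 52, 55, 58, 61, 64, 67, 70 → 73 (+3 each step).
Combining the parts gives k/2187/73.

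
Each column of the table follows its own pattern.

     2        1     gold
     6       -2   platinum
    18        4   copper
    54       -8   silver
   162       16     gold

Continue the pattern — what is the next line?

First component: ×3 each step, so 2, 6, 18, 54, 162 → 486.
Second component — ×(-2) each step: 1, -2, 4, -8, 16 → -32.
Metal goes gold, platinum, copper, silver, gold → platinum (repeats gold → platinum → copper → silver).
So the next line is 486  -32  platinum.

486  -32  platinum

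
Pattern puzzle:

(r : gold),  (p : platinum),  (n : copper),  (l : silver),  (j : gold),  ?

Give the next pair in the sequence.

(h : platinum)

Letter — letters move back 2 places in the alphabet: r, p, n, l, j → h.
Metal goes gold, platinum, copper, silver, gold → platinum (repeats gold → platinum → copper → silver).
So the next pair is (h : platinum).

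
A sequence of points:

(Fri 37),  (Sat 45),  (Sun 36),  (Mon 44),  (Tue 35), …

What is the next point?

Day — runs through the weekdays Mon→Sun: Fri, Sat, Sun, Mon, Tue → Wed.
Second part goes 37, 45, 36, 44, 35 → 43 (alternating steps +8, −9, +8, −9, …).
Putting it together: (Wed 43).

(Wed 43)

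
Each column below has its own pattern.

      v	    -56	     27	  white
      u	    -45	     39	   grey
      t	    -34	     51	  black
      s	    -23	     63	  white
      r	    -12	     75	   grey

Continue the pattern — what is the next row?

q  -1  87  black

Letter: letters move back 1 place in the alphabet; v, u, t, s, r → q.
Second component: +11 each step; -56, -45, -34, -23, -12 → -1.
Third component: +12 each step; 27, 39, 51, 63, 75 → 87.
Shade: repeats white → grey → black, so white, grey, black, white, grey → black.
So the next row is q  -1  87  black.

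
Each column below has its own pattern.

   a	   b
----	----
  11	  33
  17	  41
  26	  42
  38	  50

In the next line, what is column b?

Column b goes 33, 41, 42, 50 → 51 (alternating steps +8, +1, +8, +1, …).

51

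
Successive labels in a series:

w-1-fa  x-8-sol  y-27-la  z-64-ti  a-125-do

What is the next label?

b-216-re

Letter goes w, x, y, z, a → b (letters move forward 1 place in the alphabet, wrapping Z→A).
Second component: perfect cubes: 1³, 2³, 3³, …, so 1, 8, 27, 64, 125 → 216.
For the note, runs through the solfège scale do→ti: fa, sol, la, ti, do → re.
So the next label is b-216-re.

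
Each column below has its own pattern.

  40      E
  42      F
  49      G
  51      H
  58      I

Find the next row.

For the first component, alternating steps +2, +7, +2, +7, …: 40, 42, 49, 51, 58 → 60.
Letter goes E, F, G, H, I → J (letters move forward 1 place in the alphabet).
Putting it together: 60  J.

60  J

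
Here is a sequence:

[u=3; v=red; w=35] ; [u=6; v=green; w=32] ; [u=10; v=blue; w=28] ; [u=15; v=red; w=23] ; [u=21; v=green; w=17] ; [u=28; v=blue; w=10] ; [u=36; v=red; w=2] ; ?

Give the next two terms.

[u=45; v=green; w=-7], [u=55; v=blue; w=-17]

U: 3, 6, 10, 15, 21, 28, 36 → 45 → 55 (differences are 3, 4, 5, … (increasing by 1 each time)).
V: repeats red → green → blue; red, green, blue, red, green, blue, red → green → blue.
W: together with the u always sums to 38; 35, 32, 28, 23, 17, 10, 2 → -7 → -17.
Putting the parts together: [u=45; v=green; w=-7] and then [u=55; v=blue; w=-17].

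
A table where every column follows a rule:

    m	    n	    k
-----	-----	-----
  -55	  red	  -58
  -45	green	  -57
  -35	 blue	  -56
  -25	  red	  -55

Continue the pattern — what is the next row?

Column m: -55, -45, -35, -25 → -15 (+10 each step).
Column n goes red, green, blue, red → green (repeats red → green → blue).
Column k — +1 each step: -58, -57, -56, -55 → -54.
Combining the parts gives -15  green  -54.

-15  green  -54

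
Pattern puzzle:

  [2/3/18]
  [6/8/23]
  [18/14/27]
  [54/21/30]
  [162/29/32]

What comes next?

For the first part, ×3 each step: 2, 6, 18, 54, 162 → 486.
Second part: differences are 5, 6, 7, … (increasing by 1 each time), so 3, 8, 14, 21, 29 → 38.
Third part: differences are 5, 4, 3, … (decreasing by 1 each time); 18, 23, 27, 30, 32 → 33.
Combining the parts gives [486/38/33].

[486/38/33]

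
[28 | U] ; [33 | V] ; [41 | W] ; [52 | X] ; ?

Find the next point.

First entry: differences are 5, 8, 11, … (increasing by 3 each time); 28, 33, 41, 52 → 66.
For the letter, letters move forward 1 place in the alphabet: U, V, W, X → Y.
Combining the parts gives [66 | Y].

[66 | Y]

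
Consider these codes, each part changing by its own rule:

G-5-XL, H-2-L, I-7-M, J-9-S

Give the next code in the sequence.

K-16-XS

Letter: letters move forward 1 place in the alphabet; G, H, I, J → K.
Second component: each term is the sum of the two before it, so 5, 2, 7, 9 → 16.
For the size, runs backward through clothing sizes XS→XL: XL, L, M, S → XS.
Combining the parts gives K-16-XS.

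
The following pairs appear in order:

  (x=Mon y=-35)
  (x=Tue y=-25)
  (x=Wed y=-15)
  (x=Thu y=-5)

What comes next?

(x=Fri y=5)

For the x, runs through the weekdays Mon→Sun: Mon, Tue, Wed, Thu → Fri.
For the y, +10 each step: -35, -25, -15, -5 → 5.
Putting it together: (x=Fri y=5).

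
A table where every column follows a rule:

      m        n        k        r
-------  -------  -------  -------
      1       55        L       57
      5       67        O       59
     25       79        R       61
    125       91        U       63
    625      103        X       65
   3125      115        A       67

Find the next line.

15625  127  D  69

Column m goes 1, 5, 25, 125, 625, 3125 → 15625 (×5 each step).
Column n: +12 each step, so 55, 67, 79, 91, 103, 115 → 127.
Column k: L, O, R, U, X, A → D (letters move forward 3 places in the alphabet, wrapping Z→A).
Column r: 57, 59, 61, 63, 65, 67 → 69 (+2 each step).
Combining the parts gives 15625  127  D  69.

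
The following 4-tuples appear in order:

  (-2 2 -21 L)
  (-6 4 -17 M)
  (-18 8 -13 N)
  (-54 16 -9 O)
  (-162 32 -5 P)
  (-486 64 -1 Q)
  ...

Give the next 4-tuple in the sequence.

First slot: ×3 each step, so -2, -6, -18, -54, -162, -486 → -1458.
For the second slot, ×2 each step: 2, 4, 8, 16, 32, 64 → 128.
Third slot goes -21, -17, -13, -9, -5, -1 → 3 (+4 each step).
Letter goes L, M, N, O, P, Q → R (letters move forward 1 place in the alphabet).
Putting it together: (-1458 128 3 R).

(-1458 128 3 R)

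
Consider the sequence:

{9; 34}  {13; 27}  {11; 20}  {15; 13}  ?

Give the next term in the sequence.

{13; 6}

First coordinate — alternating steps +4, −2, +4, −2, …: 9, 13, 11, 15 → 13.
Second coordinate: −7 each step, so 34, 27, 20, 13 → 6.
Combining the parts gives {13; 6}.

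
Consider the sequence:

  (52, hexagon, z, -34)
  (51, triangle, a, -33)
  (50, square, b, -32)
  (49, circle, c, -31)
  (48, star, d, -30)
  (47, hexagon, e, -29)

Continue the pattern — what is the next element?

(46, triangle, f, -28)

For the first entry, −1 each step: 52, 51, 50, 49, 48, 47 → 46.
Shape: hexagon, triangle, square, circle, star, hexagon → triangle (repeats hexagon → triangle → square → circle → star).
For the letter, letters move forward 1 place in the alphabet, wrapping Z→A: z, a, b, c, d, e → f.
Fourth entry: +1 each step; -34, -33, -32, -31, -30, -29 → -28.
Putting it together: (46, triangle, f, -28).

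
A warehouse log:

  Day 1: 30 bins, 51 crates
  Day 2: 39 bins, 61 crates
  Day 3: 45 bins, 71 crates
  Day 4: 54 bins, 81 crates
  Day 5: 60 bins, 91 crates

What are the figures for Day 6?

For the bins, alternating steps +9, +6, +9, +6, …: 30, 39, 45, 54, 60 → 69.
Crates: +10 each step; 51, 61, 71, 81, 91 → 101.
Putting it together: 69 bins, 101 crates.

69 bins, 101 crates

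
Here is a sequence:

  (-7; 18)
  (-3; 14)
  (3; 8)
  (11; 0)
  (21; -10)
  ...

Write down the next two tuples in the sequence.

First entry: differences are 4, 6, 8, … (increasing by 2 each time), so -7, -3, 3, 11, 21 → 33 → 47.
Second entry goes 18, 14, 8, 0, -10 → -22 → -36 (together with the first entry always sums to 11).
Putting the parts together: (33; -22) and then (47; -36).

(33; -22), (47; -36)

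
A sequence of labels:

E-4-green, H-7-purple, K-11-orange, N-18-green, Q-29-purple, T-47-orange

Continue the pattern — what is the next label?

Letter: letters move forward 3 places in the alphabet; E, H, K, N, Q, T → W.
For the second component, each term is the sum of the two before it: 4, 7, 11, 18, 29, 47 → 76.
Colour: green, purple, orange, green, purple, orange → green (repeats green → purple → orange).
So the next label is W-76-green.

W-76-green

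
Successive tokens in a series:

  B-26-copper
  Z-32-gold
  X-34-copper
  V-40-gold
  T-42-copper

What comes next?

R-48-gold

Letter: letters move back 2 places in the alphabet, wrapping A→Z, so B, Z, X, V, T → R.
Second component goes 26, 32, 34, 40, 42 → 48 (alternating steps +6, +2, +6, +2, …).
For the metal, alternates copper ↔ gold: copper, gold, copper, gold, copper → gold.
Combining the parts gives R-48-gold.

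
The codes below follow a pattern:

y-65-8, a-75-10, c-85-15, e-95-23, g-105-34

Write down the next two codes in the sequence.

i-115-48, k-125-65

Letter: y, a, c, e, g → i → k (letters move forward 2 places in the alphabet, wrapping Z→A).
Second component: 65, 75, 85, 95, 105 → 115 → 125 (+10 each step).
For the third component, differences are 2, 5, 8, … (increasing by 3 each time): 8, 10, 15, 23, 34 → 48 → 65.
So the next two codes are i-115-48 and k-125-65.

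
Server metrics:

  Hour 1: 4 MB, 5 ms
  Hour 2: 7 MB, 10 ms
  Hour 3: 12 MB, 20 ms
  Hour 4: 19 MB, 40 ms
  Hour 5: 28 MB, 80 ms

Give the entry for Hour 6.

39 MB, 160 ms

MB goes 4, 7, 12, 19, 28 → 39 (differences are 3, 5, 7, … (increasing by 2 each time)).
Ms — ×2 each step: 5, 10, 20, 40, 80 → 160.
Combining the parts gives 39 MB, 160 ms.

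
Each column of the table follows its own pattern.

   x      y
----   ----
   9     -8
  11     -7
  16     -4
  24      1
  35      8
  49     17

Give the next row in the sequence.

66  28

Column x: differences are 2, 5, 8, … (increasing by 3 each time); 9, 11, 16, 24, 35, 49 → 66.
Column y: differences are 1, 3, 5, … (increasing by 2 each time); -8, -7, -4, 1, 8, 17 → 28.
Combining the parts gives 66  28.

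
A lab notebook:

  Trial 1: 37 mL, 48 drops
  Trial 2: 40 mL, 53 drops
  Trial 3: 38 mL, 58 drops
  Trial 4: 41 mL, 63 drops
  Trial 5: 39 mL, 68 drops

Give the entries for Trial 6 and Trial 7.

42 mL, 73 drops; 40 mL, 78 drops

ML goes 37, 40, 38, 41, 39 → 42 → 40 (alternating steps +3, −2, +3, −2, …).
For the drops, +5 each step: 48, 53, 58, 63, 68 → 73 → 78.
So the next two rows are 42 mL, 73 drops and 40 mL, 78 drops.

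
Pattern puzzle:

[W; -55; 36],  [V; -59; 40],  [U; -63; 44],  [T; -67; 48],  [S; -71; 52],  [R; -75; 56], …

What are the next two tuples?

[Q; -79; 60], [P; -83; 64]

Letter: letters move back 1 place in the alphabet, so W, V, U, T, S, R → Q → P.
Second component: −4 each step; -55, -59, -63, -67, -71, -75 → -79 → -83.
Third component: 36, 40, 44, 48, 52, 56 → 60 → 64 (together with the second component always sums to -19).
So the next two tuples are [Q; -79; 60] and [P; -83; 64].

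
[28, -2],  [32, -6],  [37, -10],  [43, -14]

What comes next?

First value: differences are 4, 5, 6, … (increasing by 1 each time); 28, 32, 37, 43 → 50.
Second value: -2, -6, -10, -14 → -18 (−4 each step).
So the next term is [50, -18].

[50, -18]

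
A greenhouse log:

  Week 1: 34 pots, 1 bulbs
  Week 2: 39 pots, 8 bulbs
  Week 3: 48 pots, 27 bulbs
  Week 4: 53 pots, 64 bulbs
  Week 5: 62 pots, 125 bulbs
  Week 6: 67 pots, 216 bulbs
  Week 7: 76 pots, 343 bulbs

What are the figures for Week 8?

81 pots, 512 bulbs

Pots — alternating steps +5, +9, +5, +9, …: 34, 39, 48, 53, 62, 67, 76 → 81.
For the bulbs, perfect cubes: 1³, 2³, 3³, …: 1, 8, 27, 64, 125, 216, 343 → 512.
Combining the parts gives 81 pots, 512 bulbs.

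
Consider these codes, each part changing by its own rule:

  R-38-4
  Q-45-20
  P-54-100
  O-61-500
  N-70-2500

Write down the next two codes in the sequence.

Letter: R, Q, P, O, N → M → L (letters move back 1 place in the alphabet).
Second component: alternating steps +7, +9, +7, +9, …; 38, 45, 54, 61, 70 → 77 → 86.
Third component: ×5 each step, so 4, 20, 100, 500, 2500 → 12500 → 62500.
So the next two codes are M-77-12500 and L-86-62500.

M-77-12500, L-86-62500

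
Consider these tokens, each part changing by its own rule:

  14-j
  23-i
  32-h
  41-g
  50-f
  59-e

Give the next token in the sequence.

For the first component, +9 each step: 14, 23, 32, 41, 50, 59 → 68.
Letter: j, i, h, g, f, e → d (letters move back 1 place in the alphabet).
Putting it together: 68-d.

68-d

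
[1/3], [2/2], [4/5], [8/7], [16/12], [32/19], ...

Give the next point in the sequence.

First slot — ×2 each step: 1, 2, 4, 8, 16, 32 → 64.
Second slot — each term is the sum of the two before it: 3, 2, 5, 7, 12, 19 → 31.
So the next point is [64/31].

[64/31]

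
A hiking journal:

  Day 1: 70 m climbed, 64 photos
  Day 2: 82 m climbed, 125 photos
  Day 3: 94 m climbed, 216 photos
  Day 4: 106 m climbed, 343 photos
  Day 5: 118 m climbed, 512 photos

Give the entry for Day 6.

130 m climbed, 729 photos

M climbed: +12 each step, so 70, 82, 94, 106, 118 → 130.
Photos goes 64, 125, 216, 343, 512 → 729 (perfect cubes: 4³, 5³, 6³, …).
Combining the parts gives 130 m climbed, 729 photos.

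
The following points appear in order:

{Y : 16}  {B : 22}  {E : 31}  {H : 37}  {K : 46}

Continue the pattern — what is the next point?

{N : 52}

For the letter, letters move forward 3 places in the alphabet, wrapping Z→A: Y, B, E, H, K → N.
Second coordinate — alternating steps +6, +9, +6, +9, …: 16, 22, 31, 37, 46 → 52.
So the next point is {N : 52}.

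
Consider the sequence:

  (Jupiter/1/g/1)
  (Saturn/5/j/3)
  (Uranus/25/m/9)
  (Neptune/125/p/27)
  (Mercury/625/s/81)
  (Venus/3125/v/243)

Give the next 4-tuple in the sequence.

(Earth/15625/y/729)

Planet: runs through the planets Mercury→Neptune; Jupiter, Saturn, Uranus, Neptune, Mercury, Venus → Earth.
Second value goes 1, 5, 25, 125, 625, 3125 → 15625 (×5 each step).
Letter goes g, j, m, p, s, v → y (letters move forward 3 places in the alphabet).
Fourth value — ×3 each step: 1, 3, 9, 27, 81, 243 → 729.
Putting it together: (Earth/15625/y/729).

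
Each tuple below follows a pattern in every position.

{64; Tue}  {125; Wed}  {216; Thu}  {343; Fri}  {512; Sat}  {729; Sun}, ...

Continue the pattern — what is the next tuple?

First component: 64, 125, 216, 343, 512, 729 → 1000 (perfect cubes: 4³, 5³, 6³, …).
Day goes Tue, Wed, Thu, Fri, Sat, Sun → Mon (runs through the weekdays Mon→Sun).
Combining the parts gives {1000; Mon}.

{1000; Mon}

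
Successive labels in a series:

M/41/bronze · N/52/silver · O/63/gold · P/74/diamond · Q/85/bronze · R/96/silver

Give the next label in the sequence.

S/107/gold

For the letter, letters move forward 1 place in the alphabet: M, N, O, P, Q, R → S.
Second component: 41, 52, 63, 74, 85, 96 → 107 (+11 each step).
Rank: repeats bronze → silver → gold → diamond, so bronze, silver, gold, diamond, bronze, silver → gold.
So the next label is S/107/gold.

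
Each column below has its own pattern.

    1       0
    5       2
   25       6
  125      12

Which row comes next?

625  20

First component goes 1, 5, 25, 125 → 625 (×5 each step).
Second component: differences are 2, 4, 6, … (increasing by 2 each time); 0, 2, 6, 12 → 20.
Combining the parts gives 625  20.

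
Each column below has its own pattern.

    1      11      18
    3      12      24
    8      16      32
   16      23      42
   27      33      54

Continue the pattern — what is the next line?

First component: 1, 3, 8, 16, 27 → 41 (differences are 2, 5, 8, … (increasing by 3 each time)).
Second component: differences are 1, 4, 7, … (increasing by 3 each time), so 11, 12, 16, 23, 33 → 46.
Third component: differences are 6, 8, 10, … (increasing by 2 each time), so 18, 24, 32, 42, 54 → 68.
Putting it together: 41  46  68.

41  46  68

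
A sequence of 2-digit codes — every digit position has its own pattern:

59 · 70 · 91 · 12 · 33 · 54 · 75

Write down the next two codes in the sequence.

96, 17

First digit: 5, 7, 9, 1, 3, 5, 7 → 9 → 1 (+2 each step, mod 10).
Second digit: +1 each step, mod 10; 9, 0, 1, 2, 3, 4, 5 → 6 → 7.
So the next two codes are 96 and 17.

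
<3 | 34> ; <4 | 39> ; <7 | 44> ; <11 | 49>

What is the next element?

<18 | 54>

First component — each term is the sum of the two before it: 3, 4, 7, 11 → 18.
Second component: 34, 39, 44, 49 → 54 (+5 each step).
Putting it together: <18 | 54>.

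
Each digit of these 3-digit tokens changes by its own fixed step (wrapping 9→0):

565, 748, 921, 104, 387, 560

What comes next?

743

First digit — +2 each step, mod 10: 5, 7, 9, 1, 3, 5 → 7.
Second digit — −2 each step, mod 10: 6, 4, 2, 0, 8, 6 → 4.
Third digit goes 5, 8, 1, 4, 7, 0 → 3 (+3 each step, mod 10).
So the next token is 743.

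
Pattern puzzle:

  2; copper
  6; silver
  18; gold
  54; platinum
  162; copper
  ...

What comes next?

486; silver

First component: 2, 6, 18, 54, 162 → 486 (×3 each step).
Metal: copper, silver, gold, platinum, copper → silver (repeats copper → silver → gold → platinum).
Combining the parts gives 486; silver.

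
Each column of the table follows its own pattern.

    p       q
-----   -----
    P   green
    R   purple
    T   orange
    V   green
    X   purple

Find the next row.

Z  orange

Column p: letters move forward 2 places in the alphabet; P, R, T, V, X → Z.
Column q goes green, purple, orange, green, purple → orange (repeats green → purple → orange).
Combining the parts gives Z  orange.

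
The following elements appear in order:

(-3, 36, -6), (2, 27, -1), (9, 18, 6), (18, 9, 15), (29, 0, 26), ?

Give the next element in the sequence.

(42, -9, 39)

First coordinate goes -3, 2, 9, 18, 29 → 42 (differences are 5, 7, 9, … (increasing by 2 each time)).
Second coordinate: 36, 27, 18, 9, 0 → -9 (−9 each step).
Third coordinate — always 3 less than the first coordinate: -6, -1, 6, 15, 26 → 39.
Putting it together: (42, -9, 39).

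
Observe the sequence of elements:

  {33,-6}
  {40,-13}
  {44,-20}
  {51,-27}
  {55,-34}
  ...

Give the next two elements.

For the first coordinate, alternating steps +7, +4, +7, +4, …: 33, 40, 44, 51, 55 → 62 → 66.
Second coordinate goes -6, -13, -20, -27, -34 → -41 → -48 (−7 each step).
Putting the parts together: {62,-41} and then {66,-48}.

{62,-41}, {66,-48}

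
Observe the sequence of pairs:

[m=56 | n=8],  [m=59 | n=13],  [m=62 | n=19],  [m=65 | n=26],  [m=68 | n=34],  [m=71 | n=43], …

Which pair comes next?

M goes 56, 59, 62, 65, 68, 71 → 74 (+3 each step).
N: differences are 5, 6, 7, … (increasing by 1 each time); 8, 13, 19, 26, 34, 43 → 53.
Putting it together: [m=74 | n=53].

[m=74 | n=53]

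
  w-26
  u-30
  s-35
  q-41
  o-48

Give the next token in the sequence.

Letter: letters move back 2 places in the alphabet; w, u, s, q, o → m.
Second component goes 26, 30, 35, 41, 48 → 56 (differences are 4, 5, 6, … (increasing by 1 each time)).
Putting it together: m-56.

m-56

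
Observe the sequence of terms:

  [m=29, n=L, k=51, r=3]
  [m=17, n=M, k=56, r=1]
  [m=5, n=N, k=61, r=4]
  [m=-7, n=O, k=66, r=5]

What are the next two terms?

[m=-19, n=P, k=71, r=9], [m=-31, n=Q, k=76, r=14]

M: −12 each step, so 29, 17, 5, -7 → -19 → -31.
N goes L, M, N, O → P → Q (letters move forward 1 place in the alphabet).
K: +5 each step; 51, 56, 61, 66 → 71 → 76.
R: 3, 1, 4, 5 → 9 → 14 (each term is the sum of the two before it).
So the next two terms are [m=-19, n=P, k=71, r=9] and [m=-31, n=Q, k=76, r=14].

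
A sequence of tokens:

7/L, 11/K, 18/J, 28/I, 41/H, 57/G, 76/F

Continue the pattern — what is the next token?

98/E

First component — differences are 4, 7, 10, … (increasing by 3 each time): 7, 11, 18, 28, 41, 57, 76 → 98.
Letter — letters move back 1 place in the alphabet: L, K, J, I, H, G, F → E.
Putting it together: 98/E.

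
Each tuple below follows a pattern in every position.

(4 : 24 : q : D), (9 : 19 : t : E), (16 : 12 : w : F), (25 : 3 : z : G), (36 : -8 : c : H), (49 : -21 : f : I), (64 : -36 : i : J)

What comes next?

(81 : -53 : l : K)

First coordinate: 4, 9, 16, 25, 36, 49, 64 → 81 (perfect squares: 2², 3², 4², …).
Second coordinate: together with the first coordinate always sums to 28, so 24, 19, 12, 3, -8, -21, -36 → -53.
For the first letter, letters move forward 3 places in the alphabet, wrapping Z→A: q, t, w, z, c, f, i → l.
For the second letter, letters move forward 1 place in the alphabet: D, E, F, G, H, I, J → K.
So the next tuple is (81 : -53 : l : K).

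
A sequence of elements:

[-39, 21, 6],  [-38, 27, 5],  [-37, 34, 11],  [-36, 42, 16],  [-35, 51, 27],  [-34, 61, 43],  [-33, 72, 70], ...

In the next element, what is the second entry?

84

First entry: -39, -38, -37, -36, -35, -34, -33 → -32 (+1 each step).
Second entry: differences are 6, 7, 8, … (increasing by 1 each time), so 21, 27, 34, 42, 51, 61, 72 → 84.
Third entry: each term is the sum of the two before it, so 6, 5, 11, 16, 27, 43, 70 → 113.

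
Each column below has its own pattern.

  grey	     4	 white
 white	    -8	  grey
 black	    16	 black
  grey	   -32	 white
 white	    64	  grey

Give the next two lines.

First shade: grey, white, black, grey, white → black → grey (repeats grey → white → black).
Second component — ×(-2) each step: 4, -8, 16, -32, 64 → -128 → 256.
For the second shade, repeats white → grey → black: white, grey, black, white, grey → black → white.
Putting the parts together: black  -128  black and then grey  256  white.

black  -128  black; grey  256  white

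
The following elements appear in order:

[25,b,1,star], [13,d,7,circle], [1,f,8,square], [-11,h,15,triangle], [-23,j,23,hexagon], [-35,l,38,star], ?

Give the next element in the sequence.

First coordinate goes 25, 13, 1, -11, -23, -35 → -47 (−12 each step).
For the letter, letters move forward 2 places in the alphabet: b, d, f, h, j, l → n.
Third coordinate: 1, 7, 8, 15, 23, 38 → 61 (each term is the sum of the two before it).
Shape goes star, circle, square, triangle, hexagon, star → circle (repeats star → circle → square → triangle → hexagon).
Putting it together: [-47,n,61,circle].

[-47,n,61,circle]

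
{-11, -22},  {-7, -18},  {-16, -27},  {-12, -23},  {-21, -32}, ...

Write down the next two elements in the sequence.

First slot: alternating steps +4, −9, +4, −9, …, so -11, -7, -16, -12, -21 → -17 → -26.
Second slot goes -22, -18, -27, -23, -32 → -28 → -37 (always 11 less than the first slot).
Putting the parts together: {-17, -28} and then {-26, -37}.

{-17, -28}, {-26, -37}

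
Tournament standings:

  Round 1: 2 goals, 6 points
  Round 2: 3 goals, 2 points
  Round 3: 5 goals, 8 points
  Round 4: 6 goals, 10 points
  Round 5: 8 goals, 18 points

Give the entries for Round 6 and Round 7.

For the goals, alternating steps +1, +2, +1, +2, …: 2, 3, 5, 6, 8 → 9 → 11.
Points: each term is the sum of the two before it, so 6, 2, 8, 10, 18 → 28 → 46.
Putting the parts together: 9 goals, 28 points and then 11 goals, 46 points.

9 goals, 28 points; 11 goals, 46 points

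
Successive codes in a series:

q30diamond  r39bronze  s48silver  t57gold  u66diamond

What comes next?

v75bronze

Letter — letters move forward 1 place in the alphabet: q, r, s, t, u → v.
Second component: +9 each step; 30, 39, 48, 57, 66 → 75.
Rank: repeats diamond → bronze → silver → gold; diamond, bronze, silver, gold, diamond → bronze.
Putting it together: v75bronze.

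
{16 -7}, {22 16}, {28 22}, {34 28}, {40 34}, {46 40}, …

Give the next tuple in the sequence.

{52 46}

First value — +6 each step: 16, 22, 28, 34, 40, 46 → 52.
Second value goes -7, 16, 22, 28, 34, 40 → 46 (always the previous value of the first value).
So the next tuple is {52 46}.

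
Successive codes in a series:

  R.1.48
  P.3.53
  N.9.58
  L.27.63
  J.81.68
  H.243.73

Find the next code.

F.729.78

For the letter, letters move back 2 places in the alphabet: R, P, N, L, J, H → F.
Second component — ×3 each step: 1, 3, 9, 27, 81, 243 → 729.
For the third component, +5 each step: 48, 53, 58, 63, 68, 73 → 78.
So the next code is F.729.78.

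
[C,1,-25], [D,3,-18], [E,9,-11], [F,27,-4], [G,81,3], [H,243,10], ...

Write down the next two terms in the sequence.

Letter: letters move forward 1 place in the alphabet; C, D, E, F, G, H → I → J.
For the second value, ×3 each step: 1, 3, 9, 27, 81, 243 → 729 → 2187.
For the third value, +7 each step: -25, -18, -11, -4, 3, 10 → 17 → 24.
Putting the parts together: [I,729,17] and then [J,2187,24].

[I,729,17], [J,2187,24]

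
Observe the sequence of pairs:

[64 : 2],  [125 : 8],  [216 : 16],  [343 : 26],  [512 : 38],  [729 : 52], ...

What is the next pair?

First slot: 64, 125, 216, 343, 512, 729 → 1000 (perfect cubes: 4³, 5³, 6³, …).
Second slot goes 2, 8, 16, 26, 38, 52 → 68 (differences are 6, 8, 10, … (increasing by 2 each time)).
Putting it together: [1000 : 68].

[1000 : 68]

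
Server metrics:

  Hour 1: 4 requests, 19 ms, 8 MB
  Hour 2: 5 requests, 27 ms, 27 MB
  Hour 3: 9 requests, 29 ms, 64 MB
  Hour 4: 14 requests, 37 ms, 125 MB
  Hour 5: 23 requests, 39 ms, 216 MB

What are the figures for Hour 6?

37 requests, 47 ms, 343 MB

Requests: each term is the sum of the two before it, so 4, 5, 9, 14, 23 → 37.
Ms goes 19, 27, 29, 37, 39 → 47 (alternating steps +8, +2, +8, +2, …).
MB goes 8, 27, 64, 125, 216 → 343 (perfect cubes: 2³, 3³, 4³, …).
Combining the parts gives 37 requests, 47 ms, 343 MB.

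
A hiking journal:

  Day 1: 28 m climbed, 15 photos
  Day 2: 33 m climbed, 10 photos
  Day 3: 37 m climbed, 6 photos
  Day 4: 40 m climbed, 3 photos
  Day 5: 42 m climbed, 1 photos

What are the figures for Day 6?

M climbed: differences are 5, 4, 3, … (decreasing by 1 each time), so 28, 33, 37, 40, 42 → 43.
Photos — together with the m climbed always sums to 43: 15, 10, 6, 3, 1 → 0.
Combining the parts gives 43 m climbed, 0 photos.

43 m climbed, 0 photos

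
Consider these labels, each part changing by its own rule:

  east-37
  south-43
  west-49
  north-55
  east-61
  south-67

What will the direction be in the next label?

Direction — repeats east → south → west → north: east, south, west, north, east, south → west.

west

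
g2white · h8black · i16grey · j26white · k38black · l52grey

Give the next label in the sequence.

m68white

Letter: g, h, i, j, k, l → m (letters move forward 1 place in the alphabet).
Second component goes 2, 8, 16, 26, 38, 52 → 68 (differences are 6, 8, 10, … (increasing by 2 each time)).
Shade goes white, black, grey, white, black, grey → white (repeats white → black → grey).
Putting it together: m68white.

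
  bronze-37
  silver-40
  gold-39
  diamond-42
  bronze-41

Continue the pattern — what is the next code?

Rank goes bronze, silver, gold, diamond, bronze → silver (repeats bronze → silver → gold → diamond).
Second component goes 37, 40, 39, 42, 41 → 44 (alternating steps +3, −1, +3, −1, …).
Putting it together: silver-44.

silver-44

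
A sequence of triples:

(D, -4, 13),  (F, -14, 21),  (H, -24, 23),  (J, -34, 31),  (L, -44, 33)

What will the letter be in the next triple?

N

Letter: letters move forward 2 places in the alphabet, so D, F, H, J, L → N.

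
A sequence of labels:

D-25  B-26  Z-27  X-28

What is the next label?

Letter: D, B, Z, X → V (letters move back 2 places in the alphabet, wrapping A→Z).
Second component — +1 each step: 25, 26, 27, 28 → 29.
Putting it together: V-29.

V-29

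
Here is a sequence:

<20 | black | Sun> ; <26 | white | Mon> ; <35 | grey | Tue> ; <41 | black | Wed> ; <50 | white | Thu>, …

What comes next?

<56 | grey | Fri>

For the first coordinate, alternating steps +6, +9, +6, +9, …: 20, 26, 35, 41, 50 → 56.
Shade: repeats black → white → grey, so black, white, grey, black, white → grey.
For the day, runs through the weekdays Mon→Sun: Sun, Mon, Tue, Wed, Thu → Fri.
Putting it together: <56 | grey | Fri>.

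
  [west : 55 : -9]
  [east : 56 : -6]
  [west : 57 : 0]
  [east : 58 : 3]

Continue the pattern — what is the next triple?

[west : 59 : 9]

Direction: west, east, west, east → west (alternates west ↔ east).
Second value: 55, 56, 57, 58 → 59 (+1 each step).
Third value: alternating steps +3, +6, +3, +6, …, so -9, -6, 0, 3 → 9.
So the next triple is [west : 59 : 9].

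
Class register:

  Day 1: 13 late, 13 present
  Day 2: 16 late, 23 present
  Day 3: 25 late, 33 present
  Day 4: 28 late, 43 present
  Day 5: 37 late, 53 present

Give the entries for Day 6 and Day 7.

40 late, 63 present; 49 late, 73 present

Late goes 13, 16, 25, 28, 37 → 40 → 49 (alternating steps +3, +9, +3, +9, …).
For the present, +10 each step: 13, 23, 33, 43, 53 → 63 → 73.
So the next two rows are 40 late, 63 present and 49 late, 73 present.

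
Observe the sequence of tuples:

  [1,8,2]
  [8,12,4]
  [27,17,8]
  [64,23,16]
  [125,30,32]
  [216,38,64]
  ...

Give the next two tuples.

[343,47,128], [512,57,256]

First value — perfect cubes: 1³, 2³, 3³, …: 1, 8, 27, 64, 125, 216 → 343 → 512.
Second value goes 8, 12, 17, 23, 30, 38 → 47 → 57 (differences are 4, 5, 6, … (increasing by 1 each time)).
Third value goes 2, 4, 8, 16, 32, 64 → 128 → 256 (×2 each step).
Putting the parts together: [343,47,128] and then [512,57,256].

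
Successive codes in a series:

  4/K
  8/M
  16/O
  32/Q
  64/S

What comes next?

128/U

First component: ×2 each step; 4, 8, 16, 32, 64 → 128.
Letter — letters move forward 2 places in the alphabet: K, M, O, Q, S → U.
Putting it together: 128/U.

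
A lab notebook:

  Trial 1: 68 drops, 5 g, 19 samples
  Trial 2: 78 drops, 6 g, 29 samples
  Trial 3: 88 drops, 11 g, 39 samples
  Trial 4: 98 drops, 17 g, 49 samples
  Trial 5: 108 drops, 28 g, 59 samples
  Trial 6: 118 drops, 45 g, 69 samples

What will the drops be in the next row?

128

Drops: +10 each step; 68, 78, 88, 98, 108, 118 → 128.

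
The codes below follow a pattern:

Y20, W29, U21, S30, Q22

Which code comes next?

For the letter, letters move back 2 places in the alphabet: Y, W, U, S, Q → O.
For the second component, alternating steps +9, −8, +9, −8, …: 20, 29, 21, 30, 22 → 31.
Putting it together: O31.

O31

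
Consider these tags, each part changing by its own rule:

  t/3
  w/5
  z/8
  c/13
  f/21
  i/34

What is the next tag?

l/55

For the letter, letters move forward 3 places in the alphabet, wrapping Z→A: t, w, z, c, f, i → l.
Second component: each term is the sum of the two before it, so 3, 5, 8, 13, 21, 34 → 55.
Combining the parts gives l/55.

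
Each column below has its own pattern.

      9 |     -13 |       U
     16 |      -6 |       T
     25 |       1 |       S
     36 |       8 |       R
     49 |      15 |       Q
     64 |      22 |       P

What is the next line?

First component: 9, 16, 25, 36, 49, 64 → 81 (perfect squares: 3², 4², 5², …).
For the second component, +7 each step: -13, -6, 1, 8, 15, 22 → 29.
Letter goes U, T, S, R, Q, P → O (letters move back 1 place in the alphabet).
Putting it together: 81  29  O.

81  29  O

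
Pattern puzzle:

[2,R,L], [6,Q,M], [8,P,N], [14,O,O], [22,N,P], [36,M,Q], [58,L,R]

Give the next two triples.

First part: each term is the sum of the two before it; 2, 6, 8, 14, 22, 36, 58 → 94 → 152.
First letter: R, Q, P, O, N, M, L → K → J (letters move back 1 place in the alphabet).
Second letter: L, M, N, O, P, Q, R → S → T (letters move forward 1 place in the alphabet).
So the next two triples are [94,K,S] and [152,J,T].

[94,K,S], [152,J,T]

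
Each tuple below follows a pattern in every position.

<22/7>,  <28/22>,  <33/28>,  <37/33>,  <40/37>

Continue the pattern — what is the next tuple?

First part goes 22, 28, 33, 37, 40 → 42 (differences are 6, 5, 4, … (decreasing by 1 each time)).
Second part goes 7, 22, 28, 33, 37 → 40 (always the previous value of the first part).
Combining the parts gives <42/40>.

<42/40>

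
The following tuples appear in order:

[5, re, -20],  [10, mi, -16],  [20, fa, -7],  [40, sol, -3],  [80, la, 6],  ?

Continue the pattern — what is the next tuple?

[160, ti, 10]

First coordinate goes 5, 10, 20, 40, 80 → 160 (×2 each step).
Note — runs through the solfège scale do→ti: re, mi, fa, sol, la → ti.
For the third coordinate, alternating steps +4, +9, +4, +9, …: -20, -16, -7, -3, 6 → 10.
So the next tuple is [160, ti, 10].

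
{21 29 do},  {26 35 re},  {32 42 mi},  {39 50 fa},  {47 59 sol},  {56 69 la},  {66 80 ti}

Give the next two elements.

{77 92 do}, {89 105 re}

First value — differences are 5, 6, 7, … (increasing by 1 each time): 21, 26, 32, 39, 47, 56, 66 → 77 → 89.
For the second value, differences are 6, 7, 8, … (increasing by 1 each time): 29, 35, 42, 50, 59, 69, 80 → 92 → 105.
Note goes do, re, mi, fa, sol, la, ti → do → re (runs through the solfège scale do→ti).
Putting the parts together: {77 92 do} and then {89 105 re}.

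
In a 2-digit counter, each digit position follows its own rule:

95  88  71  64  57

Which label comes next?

First digit — −1 each step, mod 10: 9, 8, 7, 6, 5 → 4.
Second digit: +3 each step, mod 10; 5, 8, 1, 4, 7 → 0.
Putting it together: 40.

40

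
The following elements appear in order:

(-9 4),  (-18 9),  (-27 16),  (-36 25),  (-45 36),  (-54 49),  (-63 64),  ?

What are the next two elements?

First entry — −9 each step: -9, -18, -27, -36, -45, -54, -63 → -72 → -81.
Second entry — perfect squares: 2², 3², 4², …: 4, 9, 16, 25, 36, 49, 64 → 81 → 100.
Putting the parts together: (-72 81) and then (-81 100).

(-72 81), (-81 100)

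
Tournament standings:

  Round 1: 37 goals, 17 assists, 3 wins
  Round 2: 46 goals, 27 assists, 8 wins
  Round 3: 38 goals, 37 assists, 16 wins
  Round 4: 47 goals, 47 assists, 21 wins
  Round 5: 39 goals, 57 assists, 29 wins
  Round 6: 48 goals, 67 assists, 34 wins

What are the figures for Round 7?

Goals — alternating steps +9, −8, +9, −8, …: 37, 46, 38, 47, 39, 48 → 40.
Assists: +10 each step, so 17, 27, 37, 47, 57, 67 → 77.
Wins: alternating steps +5, +8, +5, +8, …; 3, 8, 16, 21, 29, 34 → 42.
Putting it together: 40 goals, 77 assists, 42 wins.

40 goals, 77 assists, 42 wins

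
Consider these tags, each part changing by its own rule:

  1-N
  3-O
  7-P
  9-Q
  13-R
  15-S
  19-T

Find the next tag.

For the first component, alternating steps +2, +4, +2, +4, …: 1, 3, 7, 9, 13, 15, 19 → 21.
Letter goes N, O, P, Q, R, S, T → U (letters move forward 1 place in the alphabet).
So the next tag is 21-U.

21-U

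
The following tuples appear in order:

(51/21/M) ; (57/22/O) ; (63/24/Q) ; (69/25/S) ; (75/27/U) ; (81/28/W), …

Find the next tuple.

(87/30/Y)

First slot — +6 each step: 51, 57, 63, 69, 75, 81 → 87.
Second slot goes 21, 22, 24, 25, 27, 28 → 30 (alternating steps +1, +2, +1, +2, …).
Letter: letters move forward 2 places in the alphabet, so M, O, Q, S, U, W → Y.
So the next tuple is (87/30/Y).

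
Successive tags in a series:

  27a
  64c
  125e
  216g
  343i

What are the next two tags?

512k, 729m

For the first component, perfect cubes: 3³, 4³, 5³, …: 27, 64, 125, 216, 343 → 512 → 729.
Letter: a, c, e, g, i → k → m (letters move forward 2 places in the alphabet).
So the next two tags are 512k and 729m.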